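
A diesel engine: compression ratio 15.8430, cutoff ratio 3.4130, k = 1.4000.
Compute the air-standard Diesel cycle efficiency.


r^(k-1) = 3.0195
rc^k = 5.5769
eta = 0.5513 = 55.1308%

55.1308%


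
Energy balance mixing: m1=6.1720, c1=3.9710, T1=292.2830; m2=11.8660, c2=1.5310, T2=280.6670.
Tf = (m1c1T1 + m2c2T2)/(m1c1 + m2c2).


num = 12262.4017
den = 42.6759
Tf = 287.3381 K

287.3381 K


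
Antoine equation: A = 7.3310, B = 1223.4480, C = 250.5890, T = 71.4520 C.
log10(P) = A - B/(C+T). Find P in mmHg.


C+T = 322.0410
B/(C+T) = 3.7990
log10(P) = 7.3310 - 3.7990 = 3.5320
P = 10^3.5320 = 3403.7353 mmHg

3403.7353 mmHg


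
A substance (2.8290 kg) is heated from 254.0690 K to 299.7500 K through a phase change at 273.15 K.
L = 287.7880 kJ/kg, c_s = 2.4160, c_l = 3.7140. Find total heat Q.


Q1 (sensible, solid) = 2.8290 * 2.4160 * 19.0810 = 130.4160 kJ
Q2 (latent) = 2.8290 * 287.7880 = 814.1523 kJ
Q3 (sensible, liquid) = 2.8290 * 3.7140 * 26.6000 = 279.4837 kJ
Q_total = 1224.0520 kJ

1224.0520 kJ


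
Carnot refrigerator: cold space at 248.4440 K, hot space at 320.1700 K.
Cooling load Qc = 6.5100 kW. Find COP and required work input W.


COP = 248.4440 / 71.7260 = 3.4638
W = 6.5100 / 3.4638 = 1.8794 kW

COP = 3.4638, W = 1.8794 kW


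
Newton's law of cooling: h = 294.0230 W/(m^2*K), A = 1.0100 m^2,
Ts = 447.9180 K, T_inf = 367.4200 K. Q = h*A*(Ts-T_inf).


dT = 80.4980 K
Q = 294.0230 * 1.0100 * 80.4980 = 23904.9461 W

23904.9461 W


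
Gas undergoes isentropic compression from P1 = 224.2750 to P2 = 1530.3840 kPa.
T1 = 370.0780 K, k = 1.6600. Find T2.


(k-1)/k = 0.3976
(P2/P1)^exp = 2.1458
T2 = 370.0780 * 2.1458 = 794.1296 K

794.1296 K


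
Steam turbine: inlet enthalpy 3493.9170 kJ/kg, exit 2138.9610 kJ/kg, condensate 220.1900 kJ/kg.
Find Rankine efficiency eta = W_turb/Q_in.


W = 1354.9560 kJ/kg
Q_in = 3273.7270 kJ/kg
eta = 0.4139 = 41.3888%

eta = 41.3888%


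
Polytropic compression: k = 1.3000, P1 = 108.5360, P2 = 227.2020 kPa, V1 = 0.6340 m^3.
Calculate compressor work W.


(k-1)/k = 0.2308
(P2/P1)^exp = 1.1859
W = 4.3333 * 108.5360 * 0.6340 * (1.1859 - 1) = 55.4256 kJ

55.4256 kJ


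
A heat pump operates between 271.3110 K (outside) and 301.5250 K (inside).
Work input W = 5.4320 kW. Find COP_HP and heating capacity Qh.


COP = 301.5250 / 30.2140 = 9.9796
Qh = 9.9796 * 5.4320 = 54.2094 kW

COP = 9.9796, Qh = 54.2094 kW


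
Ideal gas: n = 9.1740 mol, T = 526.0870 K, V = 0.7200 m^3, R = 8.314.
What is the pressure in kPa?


P = nRT/V = 9.1740 * 8.314 * 526.0870 / 0.7200
= 40126.0423 / 0.7200 = 55730.6142 Pa = 55.7306 kPa

55.7306 kPa


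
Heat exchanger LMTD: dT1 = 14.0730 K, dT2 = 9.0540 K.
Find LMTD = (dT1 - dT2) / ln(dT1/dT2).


dT1/dT2 = 1.5543
ln(dT1/dT2) = 0.4411
LMTD = 5.0190 / 0.4411 = 11.3796 K

11.3796 K


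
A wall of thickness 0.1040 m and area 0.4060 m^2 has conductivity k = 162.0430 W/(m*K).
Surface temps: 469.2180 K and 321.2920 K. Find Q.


dT = 147.9260 K
Q = 162.0430 * 0.4060 * 147.9260 / 0.1040 = 93576.6477 W

93576.6477 W


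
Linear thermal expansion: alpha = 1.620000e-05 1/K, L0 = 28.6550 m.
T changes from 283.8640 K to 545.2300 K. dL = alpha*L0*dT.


dT = 261.3660 K
dL = 1.620000e-05 * 28.6550 * 261.3660 = 0.121329 m
L_final = 28.776329 m

dL = 0.121329 m


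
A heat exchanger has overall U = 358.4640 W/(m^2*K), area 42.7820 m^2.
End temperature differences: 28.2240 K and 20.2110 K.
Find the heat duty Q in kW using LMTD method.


LMTD = 23.9949 K
Q = 358.4640 * 42.7820 * 23.9949 = 367981.4761 W = 367.9815 kW

367.9815 kW


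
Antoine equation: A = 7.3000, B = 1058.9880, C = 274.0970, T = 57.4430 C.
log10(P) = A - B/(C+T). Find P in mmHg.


C+T = 331.5400
B/(C+T) = 3.1941
log10(P) = 7.3000 - 3.1941 = 4.1059
P = 10^4.1059 = 12760.0237 mmHg

12760.0237 mmHg


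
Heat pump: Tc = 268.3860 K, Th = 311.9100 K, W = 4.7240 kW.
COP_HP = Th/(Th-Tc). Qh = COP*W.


COP = 311.9100 / 43.5240 = 7.1664
Qh = 7.1664 * 4.7240 = 33.8540 kW

COP = 7.1664, Qh = 33.8540 kW


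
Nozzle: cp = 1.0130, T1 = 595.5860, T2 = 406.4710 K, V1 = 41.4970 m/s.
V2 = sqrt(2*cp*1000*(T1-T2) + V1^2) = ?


dT = 189.1150 K
2*cp*1000*dT = 383146.9900
V1^2 = 1722.0010
V2 = sqrt(384868.9910) = 620.3781 m/s

620.3781 m/s


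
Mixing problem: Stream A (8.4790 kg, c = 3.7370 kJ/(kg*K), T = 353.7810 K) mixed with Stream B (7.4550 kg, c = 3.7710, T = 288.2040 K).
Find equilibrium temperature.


num = 19312.1358
den = 59.7988
Tf = 322.9517 K

322.9517 K


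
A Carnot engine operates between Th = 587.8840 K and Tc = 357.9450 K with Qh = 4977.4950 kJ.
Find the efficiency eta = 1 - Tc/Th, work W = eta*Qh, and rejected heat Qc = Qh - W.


eta = 1 - 357.9450/587.8840 = 0.3911
W = 0.3911 * 4977.4950 = 1946.8470 kJ
Qc = 4977.4950 - 1946.8470 = 3030.6480 kJ

eta = 39.1130%, W = 1946.8470 kJ, Qc = 3030.6480 kJ


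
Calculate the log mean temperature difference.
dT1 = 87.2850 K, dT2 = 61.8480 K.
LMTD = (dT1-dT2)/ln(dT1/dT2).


dT1/dT2 = 1.4113
ln(dT1/dT2) = 0.3445
LMTD = 25.4370 / 0.3445 = 73.8377 K

73.8377 K


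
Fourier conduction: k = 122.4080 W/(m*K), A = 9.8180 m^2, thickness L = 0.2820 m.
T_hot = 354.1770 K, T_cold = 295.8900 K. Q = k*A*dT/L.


dT = 58.2870 K
Q = 122.4080 * 9.8180 * 58.2870 / 0.2820 = 248402.1924 W

248402.1924 W


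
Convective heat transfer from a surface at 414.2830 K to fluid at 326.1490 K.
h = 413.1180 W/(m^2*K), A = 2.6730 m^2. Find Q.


dT = 88.1340 K
Q = 413.1180 * 2.6730 * 88.1340 = 97323.2399 W

97323.2399 W


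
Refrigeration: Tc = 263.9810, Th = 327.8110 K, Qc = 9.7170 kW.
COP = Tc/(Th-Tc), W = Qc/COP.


COP = 263.9810 / 63.8300 = 4.1357
W = 9.7170 / 4.1357 = 2.3495 kW

COP = 4.1357, W = 2.3495 kW


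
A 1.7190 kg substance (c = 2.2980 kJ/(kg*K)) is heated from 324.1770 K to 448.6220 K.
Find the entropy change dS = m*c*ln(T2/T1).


T2/T1 = 1.3839
ln(T2/T1) = 0.3249
dS = 1.7190 * 2.2980 * 0.3249 = 1.2834 kJ/K

1.2834 kJ/K


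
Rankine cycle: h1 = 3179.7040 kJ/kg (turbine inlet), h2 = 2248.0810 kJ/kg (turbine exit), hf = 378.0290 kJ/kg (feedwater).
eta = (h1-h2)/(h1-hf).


W = 931.6230 kJ/kg
Q_in = 2801.6750 kJ/kg
eta = 0.3325 = 33.2524%

eta = 33.2524%


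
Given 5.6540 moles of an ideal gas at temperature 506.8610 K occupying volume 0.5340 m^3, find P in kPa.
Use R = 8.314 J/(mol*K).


P = nRT/V = 5.6540 * 8.314 * 506.8610 / 0.5340
= 23826.1955 / 0.5340 = 44618.3436 Pa = 44.6183 kPa

44.6183 kPa


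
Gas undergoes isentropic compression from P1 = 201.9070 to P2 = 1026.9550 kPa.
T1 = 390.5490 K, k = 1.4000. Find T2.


(k-1)/k = 0.2857
(P2/P1)^exp = 1.5916
T2 = 390.5490 * 1.5916 = 621.5901 K

621.5901 K


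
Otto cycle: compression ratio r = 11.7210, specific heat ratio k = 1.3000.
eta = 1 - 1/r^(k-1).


r^(k-1) = 2.0926
eta = 1 - 1/2.0926 = 0.5221 = 52.2129%

52.2129%


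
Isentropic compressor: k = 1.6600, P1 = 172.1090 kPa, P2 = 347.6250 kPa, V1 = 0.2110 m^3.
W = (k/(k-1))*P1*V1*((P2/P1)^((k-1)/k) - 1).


(k-1)/k = 0.3976
(P2/P1)^exp = 1.3225
W = 2.5152 * 172.1090 * 0.2110 * (1.3225 - 1) = 29.4541 kJ

29.4541 kJ


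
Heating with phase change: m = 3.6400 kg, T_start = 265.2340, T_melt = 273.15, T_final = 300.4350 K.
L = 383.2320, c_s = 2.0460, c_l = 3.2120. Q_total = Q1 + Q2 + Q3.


Q1 (sensible, solid) = 3.6400 * 2.0460 * 7.9160 = 58.9539 kJ
Q2 (latent) = 3.6400 * 383.2320 = 1394.9645 kJ
Q3 (sensible, liquid) = 3.6400 * 3.2120 * 27.2850 = 319.0075 kJ
Q_total = 1772.9259 kJ

1772.9259 kJ


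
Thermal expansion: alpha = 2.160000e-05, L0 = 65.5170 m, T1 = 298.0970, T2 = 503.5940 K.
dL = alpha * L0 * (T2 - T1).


dT = 205.4970 K
dL = 2.160000e-05 * 65.5170 * 205.4970 = 0.290813 m
L_final = 65.807813 m

dL = 0.290813 m


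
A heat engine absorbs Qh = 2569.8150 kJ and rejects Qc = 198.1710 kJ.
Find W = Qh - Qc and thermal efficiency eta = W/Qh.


W = 2569.8150 - 198.1710 = 2371.6440 kJ
eta = 2371.6440 / 2569.8150 = 0.9229 = 92.2885%

W = 2371.6440 kJ, eta = 92.2885%


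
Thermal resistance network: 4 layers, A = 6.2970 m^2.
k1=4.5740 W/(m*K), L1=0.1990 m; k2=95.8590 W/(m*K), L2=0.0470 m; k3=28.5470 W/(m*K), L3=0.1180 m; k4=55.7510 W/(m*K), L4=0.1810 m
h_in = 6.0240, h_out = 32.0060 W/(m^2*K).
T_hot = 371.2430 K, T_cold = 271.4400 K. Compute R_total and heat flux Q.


R_conv_in = 1/(6.0240*6.2970) = 0.0264
R_1 = 0.1990/(4.5740*6.2970) = 0.0069
R_2 = 0.0470/(95.8590*6.2970) = 7.7863e-05
R_3 = 0.1180/(28.5470*6.2970) = 0.0007
R_4 = 0.1810/(55.7510*6.2970) = 0.0005
R_conv_out = 1/(32.0060*6.2970) = 0.0050
R_total = 0.0395 K/W
Q = 99.8030 / 0.0395 = 2527.7508 W

R_total = 0.0395 K/W, Q = 2527.7508 W


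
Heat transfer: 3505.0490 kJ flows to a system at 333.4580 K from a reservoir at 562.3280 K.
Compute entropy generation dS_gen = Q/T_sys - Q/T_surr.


dS_sys = 3505.0490/333.4580 = 10.5112 kJ/K
dS_surr = -3505.0490/562.3280 = -6.2331 kJ/K
dS_gen = 10.5112 - 6.2331 = 4.2781 kJ/K (irreversible)

dS_gen = 4.2781 kJ/K, irreversible


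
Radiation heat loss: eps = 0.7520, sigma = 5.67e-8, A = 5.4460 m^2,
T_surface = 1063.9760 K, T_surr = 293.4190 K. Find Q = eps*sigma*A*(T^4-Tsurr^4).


T^4 = 1.2815e+12
Tsurr^4 = 7.4123e+09
Q = 0.7520 * 5.67e-8 * 5.4460 * 1.2741e+12 = 295860.2548 W

295860.2548 W


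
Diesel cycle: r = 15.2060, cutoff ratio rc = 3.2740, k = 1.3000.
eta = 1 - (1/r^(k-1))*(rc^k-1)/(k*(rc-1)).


r^(k-1) = 2.2626
rc^k = 4.6731
eta = 0.4509 = 45.0850%

45.0850%


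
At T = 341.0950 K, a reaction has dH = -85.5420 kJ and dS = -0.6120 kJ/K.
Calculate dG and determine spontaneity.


T*dS = 341.0950 * -0.6120 = -208.7501 kJ
dG = -85.5420 + 208.7501 = 123.2081 kJ (non-spontaneous)

dG = 123.2081 kJ, non-spontaneous


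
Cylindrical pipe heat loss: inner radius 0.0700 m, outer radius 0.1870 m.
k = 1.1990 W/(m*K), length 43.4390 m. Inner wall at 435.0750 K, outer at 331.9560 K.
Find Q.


dT = 103.1190 K
ln(ro/ri) = 0.9826
Q = 2*pi*1.1990*43.4390*103.1190 / 0.9826 = 34342.7360 W

34342.7360 W


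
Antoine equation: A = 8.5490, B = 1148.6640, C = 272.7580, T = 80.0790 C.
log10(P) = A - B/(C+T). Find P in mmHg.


C+T = 352.8370
B/(C+T) = 3.2555
log10(P) = 8.5490 - 3.2555 = 5.2935
P = 10^5.2935 = 196558.1619 mmHg

196558.1619 mmHg


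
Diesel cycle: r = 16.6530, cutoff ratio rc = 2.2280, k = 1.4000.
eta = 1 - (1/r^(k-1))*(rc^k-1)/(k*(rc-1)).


r^(k-1) = 3.0803
rc^k = 3.0696
eta = 0.6092 = 60.9193%

60.9193%


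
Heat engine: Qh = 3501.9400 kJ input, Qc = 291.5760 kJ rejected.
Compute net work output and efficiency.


W = 3501.9400 - 291.5760 = 3210.3640 kJ
eta = 3210.3640 / 3501.9400 = 0.9167 = 91.6739%

W = 3210.3640 kJ, eta = 91.6739%


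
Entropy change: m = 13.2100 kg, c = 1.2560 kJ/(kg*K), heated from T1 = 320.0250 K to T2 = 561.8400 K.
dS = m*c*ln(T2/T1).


T2/T1 = 1.7556
ln(T2/T1) = 0.5628
dS = 13.2100 * 1.2560 * 0.5628 = 9.3381 kJ/K

9.3381 kJ/K


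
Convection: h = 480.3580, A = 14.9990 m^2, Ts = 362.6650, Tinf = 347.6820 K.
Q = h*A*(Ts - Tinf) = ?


dT = 14.9830 K
Q = 480.3580 * 14.9990 * 14.9830 = 107950.8615 W

107950.8615 W


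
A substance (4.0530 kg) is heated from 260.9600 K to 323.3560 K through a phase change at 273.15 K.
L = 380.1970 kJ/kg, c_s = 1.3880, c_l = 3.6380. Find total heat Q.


Q1 (sensible, solid) = 4.0530 * 1.3880 * 12.1900 = 68.5756 kJ
Q2 (latent) = 4.0530 * 380.1970 = 1540.9384 kJ
Q3 (sensible, liquid) = 4.0530 * 3.6380 * 50.2060 = 740.2781 kJ
Q_total = 2349.7922 kJ

2349.7922 kJ


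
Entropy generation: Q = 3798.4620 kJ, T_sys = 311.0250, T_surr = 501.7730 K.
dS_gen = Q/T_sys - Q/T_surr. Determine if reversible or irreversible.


dS_sys = 3798.4620/311.0250 = 12.2127 kJ/K
dS_surr = -3798.4620/501.7730 = -7.5701 kJ/K
dS_gen = 12.2127 - 7.5701 = 4.6426 kJ/K (irreversible)

dS_gen = 4.6426 kJ/K, irreversible


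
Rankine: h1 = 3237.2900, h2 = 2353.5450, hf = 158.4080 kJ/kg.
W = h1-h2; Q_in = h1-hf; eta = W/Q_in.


W = 883.7450 kJ/kg
Q_in = 3078.8820 kJ/kg
eta = 0.2870 = 28.7034%

eta = 28.7034%


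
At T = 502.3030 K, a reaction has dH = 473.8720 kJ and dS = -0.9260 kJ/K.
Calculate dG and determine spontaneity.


T*dS = 502.3030 * -0.9260 = -465.1326 kJ
dG = 473.8720 + 465.1326 = 939.0046 kJ (non-spontaneous)

dG = 939.0046 kJ, non-spontaneous


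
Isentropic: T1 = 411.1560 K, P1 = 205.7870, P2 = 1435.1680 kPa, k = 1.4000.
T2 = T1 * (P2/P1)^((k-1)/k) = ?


(k-1)/k = 0.2857
(P2/P1)^exp = 1.7418
T2 = 411.1560 * 1.7418 = 716.1472 K

716.1472 K


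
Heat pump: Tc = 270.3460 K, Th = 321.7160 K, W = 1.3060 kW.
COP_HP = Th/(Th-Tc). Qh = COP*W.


COP = 321.7160 / 51.3700 = 6.2627
Qh = 6.2627 * 1.3060 = 8.1791 kW

COP = 6.2627, Qh = 8.1791 kW


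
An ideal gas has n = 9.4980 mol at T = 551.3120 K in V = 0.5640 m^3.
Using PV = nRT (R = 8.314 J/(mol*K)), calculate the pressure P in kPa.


P = nRT/V = 9.4980 * 8.314 * 551.3120 / 0.5640
= 43535.1085 / 0.5640 = 77189.9087 Pa = 77.1899 kPa

77.1899 kPa


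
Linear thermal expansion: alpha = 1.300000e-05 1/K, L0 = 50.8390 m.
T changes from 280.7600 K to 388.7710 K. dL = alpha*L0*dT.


dT = 108.0110 K
dL = 1.300000e-05 * 50.8390 * 108.0110 = 0.071385 m
L_final = 50.910385 m

dL = 0.071385 m


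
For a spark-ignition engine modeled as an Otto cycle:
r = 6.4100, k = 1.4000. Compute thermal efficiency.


r^(k-1) = 2.1025
eta = 1 - 1/2.1025 = 0.5244 = 52.4384%

52.4384%


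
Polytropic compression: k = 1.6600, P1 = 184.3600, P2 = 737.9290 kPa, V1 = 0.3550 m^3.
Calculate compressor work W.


(k-1)/k = 0.3976
(P2/P1)^exp = 1.7358
W = 2.5152 * 184.3600 * 0.3550 * (1.7358 - 1) = 121.1130 kJ

121.1130 kJ


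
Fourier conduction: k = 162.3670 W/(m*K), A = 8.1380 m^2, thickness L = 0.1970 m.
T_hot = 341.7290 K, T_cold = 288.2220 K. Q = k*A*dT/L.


dT = 53.5070 K
Q = 162.3670 * 8.1380 * 53.5070 / 0.1970 = 358888.7358 W

358888.7358 W


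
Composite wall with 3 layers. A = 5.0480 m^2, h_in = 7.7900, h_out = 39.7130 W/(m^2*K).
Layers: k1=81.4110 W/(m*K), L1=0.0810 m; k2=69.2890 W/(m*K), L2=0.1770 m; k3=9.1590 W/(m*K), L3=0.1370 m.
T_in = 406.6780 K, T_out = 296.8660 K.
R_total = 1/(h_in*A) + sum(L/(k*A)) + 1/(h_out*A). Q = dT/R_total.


R_conv_in = 1/(7.7900*5.0480) = 0.0254
R_1 = 0.0810/(81.4110*5.0480) = 0.0002
R_2 = 0.1770/(69.2890*5.0480) = 0.0005
R_3 = 0.1370/(9.1590*5.0480) = 0.0030
R_conv_out = 1/(39.7130*5.0480) = 0.0050
R_total = 0.0341 K/W
Q = 109.8120 / 0.0341 = 3221.7717 W

R_total = 0.0341 K/W, Q = 3221.7717 W


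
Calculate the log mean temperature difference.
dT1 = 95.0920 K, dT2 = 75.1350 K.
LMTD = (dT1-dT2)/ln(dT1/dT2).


dT1/dT2 = 1.2656
ln(dT1/dT2) = 0.2356
LMTD = 19.9570 / 0.2356 = 84.7221 K

84.7221 K


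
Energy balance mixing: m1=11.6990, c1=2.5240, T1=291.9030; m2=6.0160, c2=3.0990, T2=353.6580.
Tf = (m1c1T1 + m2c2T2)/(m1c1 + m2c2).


num = 15212.8450
den = 48.1719
Tf = 315.8036 K

315.8036 K


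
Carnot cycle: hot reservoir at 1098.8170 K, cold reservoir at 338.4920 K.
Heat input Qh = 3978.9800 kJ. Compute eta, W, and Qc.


eta = 1 - 338.4920/1098.8170 = 0.6919
W = 0.6919 * 3978.9800 = 2753.2501 kJ
Qc = 3978.9800 - 2753.2501 = 1225.7299 kJ

eta = 69.1949%, W = 2753.2501 kJ, Qc = 1225.7299 kJ


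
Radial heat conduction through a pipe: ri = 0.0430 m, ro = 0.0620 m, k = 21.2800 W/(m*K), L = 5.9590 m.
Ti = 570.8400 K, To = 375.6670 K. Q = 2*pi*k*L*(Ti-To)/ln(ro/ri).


dT = 195.1730 K
ln(ro/ri) = 0.3659
Q = 2*pi*21.2800*5.9590*195.1730 / 0.3659 = 424953.6194 W

424953.6194 W


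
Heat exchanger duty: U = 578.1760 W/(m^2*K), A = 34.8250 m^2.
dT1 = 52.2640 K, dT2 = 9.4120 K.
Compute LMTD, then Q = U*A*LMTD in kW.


LMTD = 24.9965 K
Q = 578.1760 * 34.8250 * 24.9965 = 503303.3259 W = 503.3033 kW

503.3033 kW


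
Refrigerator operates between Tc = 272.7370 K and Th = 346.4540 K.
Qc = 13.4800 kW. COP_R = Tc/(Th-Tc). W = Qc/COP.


COP = 272.7370 / 73.7170 = 3.6998
W = 13.4800 / 3.6998 = 3.6435 kW

COP = 3.6998, W = 3.6435 kW


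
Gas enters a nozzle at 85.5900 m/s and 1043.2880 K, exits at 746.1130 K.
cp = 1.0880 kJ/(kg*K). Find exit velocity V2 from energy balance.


dT = 297.1750 K
2*cp*1000*dT = 646652.8000
V1^2 = 7325.6481
V2 = sqrt(653978.4481) = 808.6893 m/s

808.6893 m/s


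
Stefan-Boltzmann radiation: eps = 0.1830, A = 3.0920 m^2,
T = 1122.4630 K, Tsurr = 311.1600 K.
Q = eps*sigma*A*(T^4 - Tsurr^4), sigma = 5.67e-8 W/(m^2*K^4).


T^4 = 1.5874e+12
Tsurr^4 = 9.3742e+09
Q = 0.1830 * 5.67e-8 * 3.0920 * 1.5780e+12 = 50627.8517 W

50627.8517 W


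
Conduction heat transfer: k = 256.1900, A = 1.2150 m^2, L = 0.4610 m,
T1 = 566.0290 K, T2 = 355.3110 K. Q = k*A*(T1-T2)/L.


dT = 210.7180 K
Q = 256.1900 * 1.2150 * 210.7180 / 0.4610 = 142278.4620 W

142278.4620 W


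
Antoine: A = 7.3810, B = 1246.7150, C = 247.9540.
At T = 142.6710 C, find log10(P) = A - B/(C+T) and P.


C+T = 390.6250
B/(C+T) = 3.1916
log10(P) = 7.3810 - 3.1916 = 4.1894
P = 10^4.1894 = 15467.1252 mmHg

15467.1252 mmHg


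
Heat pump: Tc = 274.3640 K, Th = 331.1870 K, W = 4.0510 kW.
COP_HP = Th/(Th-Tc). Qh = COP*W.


COP = 331.1870 / 56.8230 = 5.8284
Qh = 5.8284 * 4.0510 = 23.6108 kW

COP = 5.8284, Qh = 23.6108 kW


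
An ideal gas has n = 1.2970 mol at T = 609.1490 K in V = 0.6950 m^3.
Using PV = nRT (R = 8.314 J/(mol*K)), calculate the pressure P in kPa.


P = nRT/V = 1.2970 * 8.314 * 609.1490 / 0.6950
= 6568.6108 / 0.6950 = 9451.2386 Pa = 9.4512 kPa

9.4512 kPa


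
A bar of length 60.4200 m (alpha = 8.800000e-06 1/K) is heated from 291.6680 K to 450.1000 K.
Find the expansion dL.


dT = 158.4320 K
dL = 8.800000e-06 * 60.4200 * 158.4320 = 0.084238 m
L_final = 60.504238 m

dL = 0.084238 m


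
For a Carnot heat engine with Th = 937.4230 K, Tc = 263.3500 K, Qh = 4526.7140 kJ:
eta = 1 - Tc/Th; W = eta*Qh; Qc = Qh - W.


eta = 1 - 263.3500/937.4230 = 0.7191
W = 0.7191 * 4526.7140 = 3255.0254 kJ
Qc = 4526.7140 - 3255.0254 = 1271.6886 kJ

eta = 71.9070%, W = 3255.0254 kJ, Qc = 1271.6886 kJ


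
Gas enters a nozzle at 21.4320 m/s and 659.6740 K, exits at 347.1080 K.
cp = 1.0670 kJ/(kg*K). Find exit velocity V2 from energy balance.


dT = 312.5660 K
2*cp*1000*dT = 667015.8440
V1^2 = 459.3306
V2 = sqrt(667475.1746) = 816.9915 m/s

816.9915 m/s


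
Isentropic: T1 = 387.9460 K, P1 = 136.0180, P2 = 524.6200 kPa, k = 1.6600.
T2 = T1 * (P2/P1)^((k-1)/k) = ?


(k-1)/k = 0.3976
(P2/P1)^exp = 1.7104
T2 = 387.9460 * 1.7104 = 663.5261 K

663.5261 K


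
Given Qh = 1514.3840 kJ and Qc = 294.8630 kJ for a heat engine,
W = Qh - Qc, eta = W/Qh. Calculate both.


W = 1514.3840 - 294.8630 = 1219.5210 kJ
eta = 1219.5210 / 1514.3840 = 0.8053 = 80.5292%

W = 1219.5210 kJ, eta = 80.5292%


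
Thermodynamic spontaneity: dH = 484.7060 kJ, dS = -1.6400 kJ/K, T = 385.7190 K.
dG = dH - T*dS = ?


T*dS = 385.7190 * -1.6400 = -632.5792 kJ
dG = 484.7060 + 632.5792 = 1117.2852 kJ (non-spontaneous)

dG = 1117.2852 kJ, non-spontaneous


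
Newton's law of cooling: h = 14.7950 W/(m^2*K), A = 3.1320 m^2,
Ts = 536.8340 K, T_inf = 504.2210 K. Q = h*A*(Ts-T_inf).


dT = 32.6130 K
Q = 14.7950 * 3.1320 * 32.6130 = 1511.2192 W

1511.2192 W


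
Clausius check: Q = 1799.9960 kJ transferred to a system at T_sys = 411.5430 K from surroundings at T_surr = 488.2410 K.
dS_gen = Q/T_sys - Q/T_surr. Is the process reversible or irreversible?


dS_sys = 1799.9960/411.5430 = 4.3738 kJ/K
dS_surr = -1799.9960/488.2410 = -3.6867 kJ/K
dS_gen = 4.3738 - 3.6867 = 0.6871 kJ/K (irreversible)

dS_gen = 0.6871 kJ/K, irreversible


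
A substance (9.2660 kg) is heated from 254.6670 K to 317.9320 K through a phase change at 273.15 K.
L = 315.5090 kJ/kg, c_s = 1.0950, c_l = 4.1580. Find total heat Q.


Q1 (sensible, solid) = 9.2660 * 1.0950 * 18.4830 = 187.5335 kJ
Q2 (latent) = 9.2660 * 315.5090 = 2923.5064 kJ
Q3 (sensible, liquid) = 9.2660 * 4.1580 * 44.7820 = 1725.3621 kJ
Q_total = 4836.4021 kJ

4836.4021 kJ


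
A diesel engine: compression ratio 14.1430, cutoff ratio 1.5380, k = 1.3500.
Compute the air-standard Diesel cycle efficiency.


r^(k-1) = 2.5275
rc^k = 1.7881
eta = 0.5707 = 57.0687%

57.0687%


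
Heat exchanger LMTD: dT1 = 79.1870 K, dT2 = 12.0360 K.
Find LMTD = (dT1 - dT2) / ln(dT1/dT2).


dT1/dT2 = 6.5792
ln(dT1/dT2) = 1.8839
LMTD = 67.1510 / 1.8839 = 35.6445 K

35.6445 K


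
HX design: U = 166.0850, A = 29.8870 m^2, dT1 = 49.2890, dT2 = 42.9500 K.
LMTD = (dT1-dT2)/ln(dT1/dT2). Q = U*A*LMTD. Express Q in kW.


LMTD = 46.0468 K
Q = 166.0850 * 29.8870 * 46.0468 = 228566.3041 W = 228.5663 kW

228.5663 kW


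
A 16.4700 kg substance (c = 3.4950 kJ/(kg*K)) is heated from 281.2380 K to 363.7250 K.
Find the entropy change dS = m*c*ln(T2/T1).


T2/T1 = 1.2933
ln(T2/T1) = 0.2572
dS = 16.4700 * 3.4950 * 0.2572 = 14.8049 kJ/K

14.8049 kJ/K


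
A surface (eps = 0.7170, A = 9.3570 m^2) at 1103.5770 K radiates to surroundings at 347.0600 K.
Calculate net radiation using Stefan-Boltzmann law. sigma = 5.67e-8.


T^4 = 1.4832e+12
Tsurr^4 = 1.4508e+10
Q = 0.7170 * 5.67e-8 * 9.3570 * 1.4687e+12 = 558702.2501 W

558702.2501 W


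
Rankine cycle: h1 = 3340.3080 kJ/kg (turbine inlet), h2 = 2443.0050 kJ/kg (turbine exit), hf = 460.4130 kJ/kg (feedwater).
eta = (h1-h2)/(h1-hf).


W = 897.3030 kJ/kg
Q_in = 2879.8950 kJ/kg
eta = 0.3116 = 31.1575%

eta = 31.1575%


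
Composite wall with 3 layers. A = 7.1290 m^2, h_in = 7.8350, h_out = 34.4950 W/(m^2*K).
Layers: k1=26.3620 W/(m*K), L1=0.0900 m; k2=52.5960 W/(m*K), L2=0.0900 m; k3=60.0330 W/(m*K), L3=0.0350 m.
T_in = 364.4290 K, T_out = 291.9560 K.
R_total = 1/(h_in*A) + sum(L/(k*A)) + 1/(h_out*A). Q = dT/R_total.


R_conv_in = 1/(7.8350*7.1290) = 0.0179
R_1 = 0.0900/(26.3620*7.1290) = 0.0005
R_2 = 0.0900/(52.5960*7.1290) = 0.0002
R_3 = 0.0350/(60.0330*7.1290) = 8.1780e-05
R_conv_out = 1/(34.4950*7.1290) = 0.0041
R_total = 0.0228 K/W
Q = 72.4730 / 0.0228 = 3182.7700 W

R_total = 0.0228 K/W, Q = 3182.7700 W


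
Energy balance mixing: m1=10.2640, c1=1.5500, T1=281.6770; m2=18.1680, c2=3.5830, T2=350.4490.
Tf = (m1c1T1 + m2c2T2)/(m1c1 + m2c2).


num = 27294.0642
den = 81.0051
Tf = 336.9424 K

336.9424 K


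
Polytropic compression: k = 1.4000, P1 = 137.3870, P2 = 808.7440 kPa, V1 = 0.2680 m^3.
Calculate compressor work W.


(k-1)/k = 0.2857
(P2/P1)^exp = 1.6594
W = 3.5000 * 137.3870 * 0.2680 * (1.6594 - 1) = 84.9814 kJ

84.9814 kJ


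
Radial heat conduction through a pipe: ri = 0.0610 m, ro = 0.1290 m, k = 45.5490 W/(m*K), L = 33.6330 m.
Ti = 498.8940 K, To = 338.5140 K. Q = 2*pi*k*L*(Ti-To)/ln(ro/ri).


dT = 160.3800 K
ln(ro/ri) = 0.7489
Q = 2*pi*45.5490*33.6330*160.3800 / 0.7489 = 2061239.0033 W

2061239.0033 W


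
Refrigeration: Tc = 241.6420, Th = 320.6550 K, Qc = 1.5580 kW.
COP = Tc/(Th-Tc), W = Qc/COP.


COP = 241.6420 / 79.0130 = 3.0583
W = 1.5580 / 3.0583 = 0.5094 kW

COP = 3.0583, W = 0.5094 kW


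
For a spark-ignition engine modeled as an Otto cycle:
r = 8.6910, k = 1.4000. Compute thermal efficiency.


r^(k-1) = 2.3748
eta = 1 - 1/2.3748 = 0.5789 = 57.8913%

57.8913%


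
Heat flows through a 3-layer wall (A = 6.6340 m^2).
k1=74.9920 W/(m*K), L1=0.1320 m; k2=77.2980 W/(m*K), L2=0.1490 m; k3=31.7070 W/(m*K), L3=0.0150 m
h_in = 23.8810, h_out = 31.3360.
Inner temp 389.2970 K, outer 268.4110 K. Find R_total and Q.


R_conv_in = 1/(23.8810*6.6340) = 0.0063
R_1 = 0.1320/(74.9920*6.6340) = 0.0003
R_2 = 0.1490/(77.2980*6.6340) = 0.0003
R_3 = 0.0150/(31.7070*6.6340) = 7.1312e-05
R_conv_out = 1/(31.3360*6.6340) = 0.0048
R_total = 0.0117 K/W
Q = 120.8860 / 0.0117 = 10288.4546 W

R_total = 0.0117 K/W, Q = 10288.4546 W


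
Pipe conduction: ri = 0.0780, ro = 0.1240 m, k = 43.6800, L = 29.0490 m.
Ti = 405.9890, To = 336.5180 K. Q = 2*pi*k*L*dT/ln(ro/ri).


dT = 69.4710 K
ln(ro/ri) = 0.4636
Q = 2*pi*43.6800*29.0490*69.4710 / 0.4636 = 1194756.3469 W

1194756.3469 W


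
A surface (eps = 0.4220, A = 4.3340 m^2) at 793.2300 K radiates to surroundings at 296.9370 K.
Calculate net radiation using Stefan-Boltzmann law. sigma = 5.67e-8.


T^4 = 3.9591e+11
Tsurr^4 = 7.7742e+09
Q = 0.4220 * 5.67e-8 * 4.3340 * 3.8814e+11 = 40250.2091 W

40250.2091 W


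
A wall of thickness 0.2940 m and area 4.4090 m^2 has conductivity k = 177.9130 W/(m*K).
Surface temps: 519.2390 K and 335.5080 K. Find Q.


dT = 183.7310 K
Q = 177.9130 * 4.4090 * 183.7310 / 0.2940 = 490210.8169 W

490210.8169 W


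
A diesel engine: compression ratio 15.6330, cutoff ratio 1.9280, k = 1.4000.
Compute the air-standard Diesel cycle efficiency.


r^(k-1) = 3.0034
rc^k = 2.5070
eta = 0.6138 = 61.3799%

61.3799%


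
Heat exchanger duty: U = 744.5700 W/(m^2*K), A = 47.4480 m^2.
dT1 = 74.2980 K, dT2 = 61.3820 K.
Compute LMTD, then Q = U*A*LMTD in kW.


LMTD = 67.6346 K
Q = 744.5700 * 47.4480 * 67.6346 = 2389418.6208 W = 2389.4186 kW

2389.4186 kW


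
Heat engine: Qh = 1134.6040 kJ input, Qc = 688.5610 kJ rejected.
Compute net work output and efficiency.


W = 1134.6040 - 688.5610 = 446.0430 kJ
eta = 446.0430 / 1134.6040 = 0.3931 = 39.3127%

W = 446.0430 kJ, eta = 39.3127%


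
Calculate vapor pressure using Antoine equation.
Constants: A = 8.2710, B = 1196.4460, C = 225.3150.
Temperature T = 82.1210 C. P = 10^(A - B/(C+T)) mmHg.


C+T = 307.4360
B/(C+T) = 3.8917
log10(P) = 8.2710 - 3.8917 = 4.3793
P = 10^4.3793 = 23950.1767 mmHg

23950.1767 mmHg


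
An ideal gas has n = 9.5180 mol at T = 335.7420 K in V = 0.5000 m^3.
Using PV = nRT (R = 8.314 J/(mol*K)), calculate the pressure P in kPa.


P = nRT/V = 9.5180 * 8.314 * 335.7420 / 0.5000
= 26568.1548 / 0.5000 = 53136.3097 Pa = 53.1363 kPa

53.1363 kPa


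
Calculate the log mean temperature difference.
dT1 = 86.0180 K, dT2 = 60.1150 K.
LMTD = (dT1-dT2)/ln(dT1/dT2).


dT1/dT2 = 1.4309
ln(dT1/dT2) = 0.3583
LMTD = 25.9030 / 0.3583 = 72.2947 K

72.2947 K


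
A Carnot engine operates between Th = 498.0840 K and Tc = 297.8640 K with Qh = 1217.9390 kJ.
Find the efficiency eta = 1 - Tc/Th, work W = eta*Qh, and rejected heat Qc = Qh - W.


eta = 1 - 297.8640/498.0840 = 0.4020
W = 0.4020 * 1217.9390 = 489.5876 kJ
Qc = 1217.9390 - 489.5876 = 728.3514 kJ

eta = 40.1980%, W = 489.5876 kJ, Qc = 728.3514 kJ


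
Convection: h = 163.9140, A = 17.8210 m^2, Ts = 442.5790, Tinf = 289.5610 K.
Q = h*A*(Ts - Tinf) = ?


dT = 153.0180 K
Q = 163.9140 * 17.8210 * 153.0180 = 446982.6233 W

446982.6233 W


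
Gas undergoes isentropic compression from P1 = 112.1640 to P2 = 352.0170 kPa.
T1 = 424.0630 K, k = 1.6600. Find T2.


(k-1)/k = 0.3976
(P2/P1)^exp = 1.5757
T2 = 424.0630 * 1.5757 = 668.2170 K

668.2170 K


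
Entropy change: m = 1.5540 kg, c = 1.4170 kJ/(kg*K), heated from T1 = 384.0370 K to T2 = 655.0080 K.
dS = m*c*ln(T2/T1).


T2/T1 = 1.7056
ln(T2/T1) = 0.5339
dS = 1.5540 * 1.4170 * 0.5339 = 1.1757 kJ/K

1.1757 kJ/K


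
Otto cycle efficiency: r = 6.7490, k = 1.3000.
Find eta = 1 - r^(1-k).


r^(k-1) = 1.7733
eta = 1 - 1/1.7733 = 0.4361 = 43.6066%

43.6066%


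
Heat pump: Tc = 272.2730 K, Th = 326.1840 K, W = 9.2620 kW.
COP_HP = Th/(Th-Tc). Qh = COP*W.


COP = 326.1840 / 53.9110 = 6.0504
Qh = 6.0504 * 9.2620 = 56.0390 kW

COP = 6.0504, Qh = 56.0390 kW


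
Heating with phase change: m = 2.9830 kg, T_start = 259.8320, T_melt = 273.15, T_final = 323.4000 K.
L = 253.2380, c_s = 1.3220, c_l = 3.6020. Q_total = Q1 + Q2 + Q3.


Q1 (sensible, solid) = 2.9830 * 1.3220 * 13.3180 = 52.5199 kJ
Q2 (latent) = 2.9830 * 253.2380 = 755.4090 kJ
Q3 (sensible, liquid) = 2.9830 * 3.6020 * 50.2500 = 539.9245 kJ
Q_total = 1347.8533 kJ

1347.8533 kJ


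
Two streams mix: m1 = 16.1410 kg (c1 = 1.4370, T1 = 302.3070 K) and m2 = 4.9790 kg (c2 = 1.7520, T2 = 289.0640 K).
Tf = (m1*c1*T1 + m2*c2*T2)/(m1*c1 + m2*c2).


num = 9533.4605
den = 31.9178
Tf = 298.6877 K

298.6877 K


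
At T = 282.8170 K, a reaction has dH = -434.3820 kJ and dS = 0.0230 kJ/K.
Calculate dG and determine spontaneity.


T*dS = 282.8170 * 0.0230 = 6.5048 kJ
dG = -434.3820 - 6.5048 = -440.8868 kJ (spontaneous)

dG = -440.8868 kJ, spontaneous


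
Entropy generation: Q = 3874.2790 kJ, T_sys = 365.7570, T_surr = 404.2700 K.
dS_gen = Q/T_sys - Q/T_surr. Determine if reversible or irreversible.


dS_sys = 3874.2790/365.7570 = 10.5925 kJ/K
dS_surr = -3874.2790/404.2700 = -9.5834 kJ/K
dS_gen = 10.5925 - 9.5834 = 1.0091 kJ/K (irreversible)

dS_gen = 1.0091 kJ/K, irreversible


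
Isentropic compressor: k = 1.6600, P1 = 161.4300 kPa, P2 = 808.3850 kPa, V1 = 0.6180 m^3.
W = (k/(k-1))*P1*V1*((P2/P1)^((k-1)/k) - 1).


(k-1)/k = 0.3976
(P2/P1)^exp = 1.8974
W = 2.5152 * 161.4300 * 0.6180 * (1.8974 - 1) = 225.1861 kJ

225.1861 kJ


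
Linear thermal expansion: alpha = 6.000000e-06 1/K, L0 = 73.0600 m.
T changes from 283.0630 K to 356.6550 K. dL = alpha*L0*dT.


dT = 73.5920 K
dL = 6.000000e-06 * 73.0600 * 73.5920 = 0.032260 m
L_final = 73.092260 m

dL = 0.032260 m


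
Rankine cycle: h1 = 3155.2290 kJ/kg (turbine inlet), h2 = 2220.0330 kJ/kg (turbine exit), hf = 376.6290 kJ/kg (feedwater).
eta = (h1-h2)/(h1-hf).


W = 935.1960 kJ/kg
Q_in = 2778.6000 kJ/kg
eta = 0.3366 = 33.6571%

eta = 33.6571%


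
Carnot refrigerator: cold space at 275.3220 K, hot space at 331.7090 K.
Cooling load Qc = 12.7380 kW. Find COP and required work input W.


COP = 275.3220 / 56.3870 = 4.8827
W = 12.7380 / 4.8827 = 2.6088 kW

COP = 4.8827, W = 2.6088 kW


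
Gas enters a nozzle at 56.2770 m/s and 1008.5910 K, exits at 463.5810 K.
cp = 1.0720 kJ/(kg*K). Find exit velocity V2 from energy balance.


dT = 545.0100 K
2*cp*1000*dT = 1168501.4400
V1^2 = 3167.1007
V2 = sqrt(1171668.5407) = 1082.4364 m/s

1082.4364 m/s


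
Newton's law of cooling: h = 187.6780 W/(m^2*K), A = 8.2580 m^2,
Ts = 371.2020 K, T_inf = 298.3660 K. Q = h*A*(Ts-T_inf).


dT = 72.8360 K
Q = 187.6780 * 8.2580 * 72.8360 = 112884.5049 W

112884.5049 W


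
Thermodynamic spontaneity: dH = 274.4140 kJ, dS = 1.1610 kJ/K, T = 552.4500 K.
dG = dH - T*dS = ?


T*dS = 552.4500 * 1.1610 = 641.3945 kJ
dG = 274.4140 - 641.3945 = -366.9805 kJ (spontaneous)

dG = -366.9805 kJ, spontaneous


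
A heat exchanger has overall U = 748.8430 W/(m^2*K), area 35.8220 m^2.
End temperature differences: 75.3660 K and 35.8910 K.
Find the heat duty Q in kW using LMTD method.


LMTD = 53.2102 K
Q = 748.8430 * 35.8220 * 53.2102 = 1427365.2597 W = 1427.3653 kW

1427.3653 kW


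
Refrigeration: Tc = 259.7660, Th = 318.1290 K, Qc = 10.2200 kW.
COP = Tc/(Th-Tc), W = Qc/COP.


COP = 259.7660 / 58.3630 = 4.4509
W = 10.2200 / 4.4509 = 2.2962 kW

COP = 4.4509, W = 2.2962 kW


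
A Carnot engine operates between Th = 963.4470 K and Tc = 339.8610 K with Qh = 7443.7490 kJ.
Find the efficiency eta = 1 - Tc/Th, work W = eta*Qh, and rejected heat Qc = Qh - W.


eta = 1 - 339.8610/963.4470 = 0.6472
W = 0.6472 * 7443.7490 = 4817.9274 kJ
Qc = 7443.7490 - 4817.9274 = 2625.8216 kJ

eta = 64.7245%, W = 4817.9274 kJ, Qc = 2625.8216 kJ


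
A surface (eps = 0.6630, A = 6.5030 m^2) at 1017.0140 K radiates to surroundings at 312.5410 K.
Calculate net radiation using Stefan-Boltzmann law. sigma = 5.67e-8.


T^4 = 1.0698e+12
Tsurr^4 = 9.5417e+09
Q = 0.6630 * 5.67e-8 * 6.5030 * 1.0603e+12 = 259195.3347 W

259195.3347 W


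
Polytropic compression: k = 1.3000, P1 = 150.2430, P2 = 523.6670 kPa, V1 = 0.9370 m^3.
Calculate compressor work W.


(k-1)/k = 0.2308
(P2/P1)^exp = 1.3339
W = 4.3333 * 150.2430 * 0.9370 * (1.3339 - 1) = 203.7172 kJ

203.7172 kJ


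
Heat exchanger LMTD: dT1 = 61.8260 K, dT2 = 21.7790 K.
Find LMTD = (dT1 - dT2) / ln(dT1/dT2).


dT1/dT2 = 2.8388
ln(dT1/dT2) = 1.0434
LMTD = 40.0470 / 1.0434 = 38.3821 K

38.3821 K


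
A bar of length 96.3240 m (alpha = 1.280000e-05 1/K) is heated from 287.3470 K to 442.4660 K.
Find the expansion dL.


dT = 155.1190 K
dL = 1.280000e-05 * 96.3240 * 155.1190 = 0.191254 m
L_final = 96.515254 m

dL = 0.191254 m


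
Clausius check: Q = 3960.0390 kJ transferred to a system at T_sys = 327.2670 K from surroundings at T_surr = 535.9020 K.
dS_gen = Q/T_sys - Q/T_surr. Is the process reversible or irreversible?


dS_sys = 3960.0390/327.2670 = 12.1003 kJ/K
dS_surr = -3960.0390/535.9020 = -7.3895 kJ/K
dS_gen = 12.1003 - 7.3895 = 4.7108 kJ/K (irreversible)

dS_gen = 4.7108 kJ/K, irreversible


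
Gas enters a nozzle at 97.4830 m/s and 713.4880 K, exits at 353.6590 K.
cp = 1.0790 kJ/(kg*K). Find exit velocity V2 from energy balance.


dT = 359.8290 K
2*cp*1000*dT = 776510.9820
V1^2 = 9502.9353
V2 = sqrt(786013.9173) = 886.5743 m/s

886.5743 m/s


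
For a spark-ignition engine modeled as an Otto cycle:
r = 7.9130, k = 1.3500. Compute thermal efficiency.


r^(k-1) = 2.0626
eta = 1 - 1/2.0626 = 0.5152 = 51.5180%

51.5180%


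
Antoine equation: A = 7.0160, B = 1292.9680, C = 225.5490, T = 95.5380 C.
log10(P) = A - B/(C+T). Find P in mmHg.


C+T = 321.0870
B/(C+T) = 4.0268
log10(P) = 7.0160 - 4.0268 = 2.9892
P = 10^2.9892 = 975.3347 mmHg

975.3347 mmHg


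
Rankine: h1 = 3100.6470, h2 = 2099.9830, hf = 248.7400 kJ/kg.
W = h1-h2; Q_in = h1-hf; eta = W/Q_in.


W = 1000.6640 kJ/kg
Q_in = 2851.9070 kJ/kg
eta = 0.3509 = 35.0875%

eta = 35.0875%


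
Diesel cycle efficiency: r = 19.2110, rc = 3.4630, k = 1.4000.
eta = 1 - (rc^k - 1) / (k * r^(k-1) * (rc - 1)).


r^(k-1) = 3.2615
rc^k = 5.6916
eta = 0.5828 = 58.2835%

58.2835%


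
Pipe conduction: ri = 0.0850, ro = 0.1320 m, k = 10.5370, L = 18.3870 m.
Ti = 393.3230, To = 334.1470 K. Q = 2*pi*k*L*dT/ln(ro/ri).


dT = 59.1760 K
ln(ro/ri) = 0.4402
Q = 2*pi*10.5370*18.3870*59.1760 / 0.4402 = 163663.5498 W

163663.5498 W


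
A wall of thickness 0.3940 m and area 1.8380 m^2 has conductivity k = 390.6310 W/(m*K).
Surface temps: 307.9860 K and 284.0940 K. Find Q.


dT = 23.8920 K
Q = 390.6310 * 1.8380 * 23.8920 / 0.3940 = 43538.0022 W

43538.0022 W


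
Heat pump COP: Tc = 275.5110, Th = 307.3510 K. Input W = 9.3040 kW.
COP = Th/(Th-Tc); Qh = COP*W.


COP = 307.3510 / 31.8400 = 9.6530
Qh = 9.6530 * 9.3040 = 89.8114 kW

COP = 9.6530, Qh = 89.8114 kW


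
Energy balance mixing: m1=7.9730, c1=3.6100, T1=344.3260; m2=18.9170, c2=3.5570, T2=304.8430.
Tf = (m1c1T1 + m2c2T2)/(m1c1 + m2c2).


num = 30422.7788
den = 96.0703
Tf = 316.6721 K

316.6721 K


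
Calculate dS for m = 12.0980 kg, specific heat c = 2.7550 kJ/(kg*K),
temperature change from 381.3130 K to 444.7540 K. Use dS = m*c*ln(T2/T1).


T2/T1 = 1.1664
ln(T2/T1) = 0.1539
dS = 12.0980 * 2.7550 * 0.1539 = 5.1295 kJ/K

5.1295 kJ/K


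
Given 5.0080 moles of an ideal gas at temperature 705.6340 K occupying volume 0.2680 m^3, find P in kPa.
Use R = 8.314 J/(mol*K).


P = nRT/V = 5.0080 * 8.314 * 705.6340 / 0.2680
= 29380.1385 / 0.2680 = 109627.3825 Pa = 109.6274 kPa

109.6274 kPa


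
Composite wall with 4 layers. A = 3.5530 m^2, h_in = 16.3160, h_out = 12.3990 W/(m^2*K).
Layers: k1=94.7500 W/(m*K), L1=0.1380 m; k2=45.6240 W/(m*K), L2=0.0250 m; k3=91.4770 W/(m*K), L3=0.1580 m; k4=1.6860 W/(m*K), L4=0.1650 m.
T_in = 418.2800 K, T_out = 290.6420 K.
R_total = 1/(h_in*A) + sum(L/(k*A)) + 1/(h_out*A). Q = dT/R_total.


R_conv_in = 1/(16.3160*3.5530) = 0.0173
R_1 = 0.1380/(94.7500*3.5530) = 0.0004
R_2 = 0.0250/(45.6240*3.5530) = 0.0002
R_3 = 0.1580/(91.4770*3.5530) = 0.0005
R_4 = 0.1650/(1.6860*3.5530) = 0.0275
R_conv_out = 1/(12.3990*3.5530) = 0.0227
R_total = 0.0685 K/W
Q = 127.6380 / 0.0685 = 1862.1265 W

R_total = 0.0685 K/W, Q = 1862.1265 W


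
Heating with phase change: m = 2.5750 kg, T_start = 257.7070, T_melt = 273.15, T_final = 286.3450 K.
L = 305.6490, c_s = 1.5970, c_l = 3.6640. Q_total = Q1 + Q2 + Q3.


Q1 (sensible, solid) = 2.5750 * 1.5970 * 15.4430 = 63.5059 kJ
Q2 (latent) = 2.5750 * 305.6490 = 787.0462 kJ
Q3 (sensible, liquid) = 2.5750 * 3.6640 * 13.1950 = 124.4922 kJ
Q_total = 975.0442 kJ

975.0442 kJ


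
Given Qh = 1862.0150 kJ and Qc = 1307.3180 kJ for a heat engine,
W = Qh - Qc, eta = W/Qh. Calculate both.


W = 1862.0150 - 1307.3180 = 554.6970 kJ
eta = 554.6970 / 1862.0150 = 0.2979 = 29.7901%

W = 554.6970 kJ, eta = 29.7901%


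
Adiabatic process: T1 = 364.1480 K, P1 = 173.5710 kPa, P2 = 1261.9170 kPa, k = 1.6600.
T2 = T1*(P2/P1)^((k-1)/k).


(k-1)/k = 0.3976
(P2/P1)^exp = 2.2006
T2 = 364.1480 * 2.2006 = 801.3520 K

801.3520 K


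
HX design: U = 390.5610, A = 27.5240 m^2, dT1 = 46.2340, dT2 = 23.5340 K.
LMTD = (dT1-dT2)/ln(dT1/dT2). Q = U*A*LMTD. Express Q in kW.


LMTD = 33.6162 K
Q = 390.5610 * 27.5240 * 33.6162 = 361367.6666 W = 361.3677 kW

361.3677 kW


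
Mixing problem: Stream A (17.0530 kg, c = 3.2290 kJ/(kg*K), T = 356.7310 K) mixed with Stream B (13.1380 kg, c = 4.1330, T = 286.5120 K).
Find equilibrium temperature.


num = 35200.5012
den = 109.3635
Tf = 321.8670 K

321.8670 K


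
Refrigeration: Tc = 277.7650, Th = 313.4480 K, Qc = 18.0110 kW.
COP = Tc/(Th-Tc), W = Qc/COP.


COP = 277.7650 / 35.6830 = 7.7842
W = 18.0110 / 7.7842 = 2.3138 kW

COP = 7.7842, W = 2.3138 kW


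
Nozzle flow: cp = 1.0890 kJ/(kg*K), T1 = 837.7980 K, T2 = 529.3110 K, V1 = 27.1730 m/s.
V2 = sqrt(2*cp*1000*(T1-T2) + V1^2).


dT = 308.4870 K
2*cp*1000*dT = 671884.6860
V1^2 = 738.3719
V2 = sqrt(672623.0579) = 820.1360 m/s

820.1360 m/s


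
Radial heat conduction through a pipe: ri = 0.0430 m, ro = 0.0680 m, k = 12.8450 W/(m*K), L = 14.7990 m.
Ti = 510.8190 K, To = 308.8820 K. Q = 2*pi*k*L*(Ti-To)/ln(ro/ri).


dT = 201.9370 K
ln(ro/ri) = 0.4583
Q = 2*pi*12.8450*14.7990*201.9370 / 0.4583 = 526265.8609 W

526265.8609 W


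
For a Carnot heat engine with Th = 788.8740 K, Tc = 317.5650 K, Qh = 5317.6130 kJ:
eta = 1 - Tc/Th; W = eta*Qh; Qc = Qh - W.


eta = 1 - 317.5650/788.8740 = 0.5974
W = 0.5974 * 5317.6130 = 3176.9825 kJ
Qc = 5317.6130 - 3176.9825 = 2140.6305 kJ

eta = 59.7445%, W = 3176.9825 kJ, Qc = 2140.6305 kJ


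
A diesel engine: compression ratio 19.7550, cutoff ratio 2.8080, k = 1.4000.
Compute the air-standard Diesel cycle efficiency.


r^(k-1) = 3.2982
rc^k = 4.2438
eta = 0.6114 = 61.1440%

61.1440%


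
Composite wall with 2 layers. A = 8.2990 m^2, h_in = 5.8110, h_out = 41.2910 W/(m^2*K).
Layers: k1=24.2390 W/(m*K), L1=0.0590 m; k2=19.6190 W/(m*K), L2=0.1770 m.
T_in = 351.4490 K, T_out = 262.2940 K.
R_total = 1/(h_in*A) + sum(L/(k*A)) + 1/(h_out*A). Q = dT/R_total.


R_conv_in = 1/(5.8110*8.2990) = 0.0207
R_1 = 0.0590/(24.2390*8.2990) = 0.0003
R_2 = 0.1770/(19.6190*8.2990) = 0.0011
R_conv_out = 1/(41.2910*8.2990) = 0.0029
R_total = 0.0250 K/W
Q = 89.1550 / 0.0250 = 3561.2783 W

R_total = 0.0250 K/W, Q = 3561.2783 W


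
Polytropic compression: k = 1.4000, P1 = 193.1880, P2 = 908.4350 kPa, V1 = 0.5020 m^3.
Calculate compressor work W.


(k-1)/k = 0.2857
(P2/P1)^exp = 1.5563
W = 3.5000 * 193.1880 * 0.5020 * (1.5563 - 1) = 188.8212 kJ

188.8212 kJ


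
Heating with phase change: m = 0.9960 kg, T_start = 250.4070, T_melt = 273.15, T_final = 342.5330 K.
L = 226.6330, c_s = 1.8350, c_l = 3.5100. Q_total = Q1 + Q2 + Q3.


Q1 (sensible, solid) = 0.9960 * 1.8350 * 22.7430 = 41.5665 kJ
Q2 (latent) = 0.9960 * 226.6330 = 225.7265 kJ
Q3 (sensible, liquid) = 0.9960 * 3.5100 * 69.3830 = 242.5602 kJ
Q_total = 509.8531 kJ

509.8531 kJ


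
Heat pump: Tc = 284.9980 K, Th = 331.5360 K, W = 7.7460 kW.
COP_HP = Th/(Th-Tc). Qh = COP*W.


COP = 331.5360 / 46.5380 = 7.1240
Qh = 7.1240 * 7.7460 = 55.1824 kW

COP = 7.1240, Qh = 55.1824 kW


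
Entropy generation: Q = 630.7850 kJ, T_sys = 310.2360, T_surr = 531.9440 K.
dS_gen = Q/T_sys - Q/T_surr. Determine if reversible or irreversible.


dS_sys = 630.7850/310.2360 = 2.0332 kJ/K
dS_surr = -630.7850/531.9440 = -1.1858 kJ/K
dS_gen = 2.0332 - 1.1858 = 0.8474 kJ/K (irreversible)

dS_gen = 0.8474 kJ/K, irreversible


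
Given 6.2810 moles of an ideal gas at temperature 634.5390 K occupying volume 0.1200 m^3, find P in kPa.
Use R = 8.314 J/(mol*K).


P = nRT/V = 6.2810 * 8.314 * 634.5390 / 0.1200
= 33135.7751 / 0.1200 = 276131.4589 Pa = 276.1315 kPa

276.1315 kPa
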